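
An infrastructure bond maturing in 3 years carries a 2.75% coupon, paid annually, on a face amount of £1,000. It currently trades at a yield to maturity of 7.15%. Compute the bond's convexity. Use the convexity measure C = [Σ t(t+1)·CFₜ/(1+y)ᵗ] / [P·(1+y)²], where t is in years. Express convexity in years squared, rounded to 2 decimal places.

With y = 0.0715:
  t   CF        PV=CF/(1+0.0715)^t    t·PV        t(t+1)·PV
  1        27.50        25.6650        25.6650          51.3299
  2        27.50        23.9524        47.9047         143.7142
  3     1,027.50       835.2285     2,505.6855      10,022.7420
  Σ                    884.8458     2,579.2552      10,217.7861
P = 884.8458.
Convexity = Σ t(t+1)·PV / [P·(1+y)²] = 10,217.7861 / (884.8458 × 1.148112) = 10.05784.

10.06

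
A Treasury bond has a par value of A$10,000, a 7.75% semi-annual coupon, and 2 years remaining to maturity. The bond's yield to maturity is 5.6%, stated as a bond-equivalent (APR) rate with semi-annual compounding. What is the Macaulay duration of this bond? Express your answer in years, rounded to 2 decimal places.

1.89 years

Periodic yield y = 0.028. Discount each cash flow and weight by its period:
  t   CF        PV=CF/(1+0.028)^t    t·PV
  1       387.50       376.9455       376.9455
  2       387.50       366.6785       733.3571
  3       387.50       356.6912     1,070.0735
  4    10,387.50     9,301.1913    37,204.7653
  Σ                 10,401.5066    39,385.1414
Price P = Σ PV = 10,401.5066.
Macaulay duration = Σ(t·PV) / P = 39,385.1414 / 10,401.5066 = 3.78648 half-year periods.
In years: 3.78648 / 2 = 1.89324 years.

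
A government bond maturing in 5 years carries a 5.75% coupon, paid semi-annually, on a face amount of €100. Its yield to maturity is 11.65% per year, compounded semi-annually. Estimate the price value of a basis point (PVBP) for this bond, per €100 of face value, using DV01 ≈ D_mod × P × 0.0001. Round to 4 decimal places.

€0.0319

Periodic yield y = 0.05825.
  t   CF        PV=CF/(1+0.05825)^t    t·PV
  1        2.875         2.7167         2.7167
  2        2.875         2.5672         5.1344
  3        2.875         2.4259         7.2777
  4        2.875         2.2924         9.1695
  5        2.875         2.1662        10.8309
  6        2.875         2.0470        12.2817
  7        2.875         1.9343        13.5400
  8        2.875         1.8278        14.6225
  9        2.875         1.7272        15.5448
  10     102.875        58.4019       584.0191
  Σ                     78.1066       675.1375
P = 78.1066; D_Mac = 8.64380 half-year periods = 4.32190 yrs; D_mod = 4.08401 yrs.
DV01 ≈ 4.08401 × 78.1066 × 0.0001 = 0.031899.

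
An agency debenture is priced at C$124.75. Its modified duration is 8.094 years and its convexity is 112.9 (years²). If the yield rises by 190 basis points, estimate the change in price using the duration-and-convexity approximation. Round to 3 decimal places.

-C$16.643

Duration effect: -D_mod·Δy = -8.094 × (+0.019) = -0.153786
Convexity effect: ½·C·(Δy)² = 0.5 × 112.9 × (0.019)² = +0.02037845
ΔP/P ≈ -0.153786 + 0.02037845 = -0.13340755
ΔP ≈ 124.75 × (-0.13340755) = -16.6425918625.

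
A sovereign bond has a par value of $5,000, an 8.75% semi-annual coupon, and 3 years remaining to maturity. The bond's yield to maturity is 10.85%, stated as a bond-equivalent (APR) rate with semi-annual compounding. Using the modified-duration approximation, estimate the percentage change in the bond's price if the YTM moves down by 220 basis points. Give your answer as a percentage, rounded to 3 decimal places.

+5.620%

Periodic yield y = 0.05425. Modified duration first:
  t   CF        PV=CF/(1+0.05425)^t    t·PV
  1       218.75       207.4935       207.4935
  2       218.75       196.8162       393.6324
  3       218.75       186.6884       560.0651
  4       218.75       177.0817       708.3267
  5       218.75       167.9693       839.8467
  6     5,218.75     3,801.0610    22,806.3658
  Σ                  4,737.1100    25,515.7301
P = 4,737.1100; D_Mac = 5.38635 half-year periods = 2.69317 yrs; D_mod = 2.69317/(1+0.05425) = 2.55459 yrs.
ΔP/P ≈ -D_mod · Δy = -2.55459 × (-0.022) = +0.056201 = +5.6201%.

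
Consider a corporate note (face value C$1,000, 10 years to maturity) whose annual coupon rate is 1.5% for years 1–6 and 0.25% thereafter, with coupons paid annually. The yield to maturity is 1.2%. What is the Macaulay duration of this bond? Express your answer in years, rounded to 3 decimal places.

Periodic yield y = 0.012. Discount each cash flow and weight by its year:
  t   CF        PV=CF/(1+0.012)^t    t·PV
  1        15.00        14.8221        14.8221
  2        15.00        14.6464        29.2928
  3        15.00        14.4727        43.4181
  4        15.00        14.3011        57.2044
  5        15.00        14.1315        70.6576
  6        15.00        13.9639        83.7837
  7         2.50         2.2997        16.0981
  8         2.50         2.2725        18.1797
  9         2.50         2.2455        20.2096
  10    1,002.50       889.7731     8,897.7307
  Σ                    982.9285     9,251.3967
Price P = Σ PV = 982.9285.
Macaulay duration = Σ(t·PV) / P = 9,251.3967 / 982.9285 = 9.41207 years.

9.412 years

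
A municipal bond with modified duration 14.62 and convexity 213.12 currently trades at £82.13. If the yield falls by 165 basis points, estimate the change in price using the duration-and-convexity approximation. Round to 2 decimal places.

+£22.19

Duration effect: -D_mod·Δy = -14.62 × (-0.0165) = +0.241230
Convexity effect: ½·C·(Δy)² = 0.5 × 213.12 × (-0.0165)² = +0.02901096
ΔP/P ≈ +0.241230 + 0.02901096 = +0.27024096
ΔP ≈ 82.13 × (+0.27024096) = +22.1948900448.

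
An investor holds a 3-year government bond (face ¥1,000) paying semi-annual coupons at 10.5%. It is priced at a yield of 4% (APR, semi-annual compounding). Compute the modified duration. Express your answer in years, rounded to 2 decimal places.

2.63 years

Periodic yield y = 0.02. First find Macaulay duration:
  t   CF        PV=CF/(1+0.02)^t    t·PV
  1        52.50        51.4706        51.4706
  2        52.50        50.4614       100.9227
  3        52.50        49.4719       148.4158
  4        52.50        48.5019       194.0075
  5        52.50        47.5509       237.7543
  6     1,052.50       934.5899     5,607.5393
  Σ                  1,182.0465     6,340.1102
P = 1,182.0465; Macaulay duration = 6,340.1102 / 1,182.0465 = 5.36367 half-year periods = 2.68184 years.
Modified duration = D_Mac / (1 + y) = 2.68184 / 1.02 = 2.62925 years.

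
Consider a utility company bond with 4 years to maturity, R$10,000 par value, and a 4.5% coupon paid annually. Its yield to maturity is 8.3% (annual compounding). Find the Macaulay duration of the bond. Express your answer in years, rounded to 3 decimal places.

3.729 years

Periodic yield y = 0.083. Discount each cash flow and weight by its year:
  t   CF        PV=CF/(1+0.083)^t    t·PV
  1       450.00       415.5125       415.5125
  2       450.00       383.6680       767.3360
  3       450.00       354.2641     1,062.7923
  4    10,450.00     7,596.3062    30,385.2249
  Σ                  8,749.7508    32,630.8657
Price P = Σ PV = 8,749.7508.
Macaulay duration = Σ(t·PV) / P = 32,630.8657 / 8,749.7508 = 3.72935 years.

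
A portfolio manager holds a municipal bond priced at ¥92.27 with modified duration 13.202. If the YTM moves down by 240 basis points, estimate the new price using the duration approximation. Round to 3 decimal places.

¥121.506

Duration approximation: ΔP/P ≈ -D_mod · Δy = -13.202 × (-0.024) = +0.316848.
New price ≈ 92.27 × (1 + 0.316848) = 121.50556496.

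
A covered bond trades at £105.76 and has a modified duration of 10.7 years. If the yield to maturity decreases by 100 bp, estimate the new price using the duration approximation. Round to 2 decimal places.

£117.08

Duration approximation: ΔP/P ≈ -D_mod · Δy = -10.7 × (-0.01) = +0.107000.
New price ≈ 105.76 × (1 + 0.107000) = 117.07632.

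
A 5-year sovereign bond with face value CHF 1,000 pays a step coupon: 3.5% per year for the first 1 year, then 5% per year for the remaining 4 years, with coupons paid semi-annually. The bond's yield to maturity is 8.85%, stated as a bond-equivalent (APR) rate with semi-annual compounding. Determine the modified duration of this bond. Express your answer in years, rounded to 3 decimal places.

4.303 years

Periodic yield y = 0.04425. First find Macaulay duration:
  t   CF        PV=CF/(1+0.04425)^t    t·PV
  1        17.50        16.7584        16.7584
  2        17.50        16.0483        32.0966
  3        25.00        21.9547        65.8640
  4        25.00        21.0243        84.0973
  5        25.00        20.1334       100.6671
  6        25.00        19.2803       115.6816
  7        25.00        18.4633       129.2429
  8        25.00        17.6809       141.4471
  9        25.00        16.9317       152.3850
  10    1,025.00       664.7817     6,647.8165
  Σ                    833.0569     7,486.0566
P = 833.0569; Macaulay duration = 7,486.0566 / 833.0569 = 8.98625 half-year periods = 4.49312 years.
Modified duration = D_Mac / (1 + y) = 4.49312 / 1.04425 = 4.30273 years.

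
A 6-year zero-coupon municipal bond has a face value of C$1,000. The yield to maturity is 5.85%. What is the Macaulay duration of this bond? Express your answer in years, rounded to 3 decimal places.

A zero-coupon bond has a single cash flow at maturity, so its Macaulay duration equals its maturity: 6 years.

6.000 years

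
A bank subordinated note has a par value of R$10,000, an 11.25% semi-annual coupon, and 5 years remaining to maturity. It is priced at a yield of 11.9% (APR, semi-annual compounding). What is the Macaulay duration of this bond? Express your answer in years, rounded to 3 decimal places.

Periodic yield y = 0.0595. Discount each cash flow and weight by its period:
  t   CF        PV=CF/(1+0.0595)^t    t·PV
  1       562.50       530.9108       530.9108
  2       562.50       501.0956     1,002.1912
  3       562.50       472.9548     1,418.8644
  4       562.50       446.3943     1,785.5774
  5       562.50       421.3255     2,106.6274
  6       562.50       397.6644     2,385.9867
  7       562.50       375.3322     2,627.3252
  8       562.50       354.2541     2,834.0325
  9       562.50       334.3597     3,009.2370
  10   10,562.50     5,925.9381    59,259.3811
  Σ                  9,760.2295    76,960.1337
Price P = Σ PV = 9,760.2295.
Macaulay duration = Σ(t·PV) / P = 76,960.1337 / 9,760.2295 = 7.88507 half-year periods.
In years: 7.88507 / 2 = 3.94254 years.

3.943 years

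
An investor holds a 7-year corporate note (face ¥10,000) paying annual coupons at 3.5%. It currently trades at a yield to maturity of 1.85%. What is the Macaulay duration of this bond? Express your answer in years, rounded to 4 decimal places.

6.3677 years

Periodic yield y = 0.0185. Discount each cash flow and weight by its year:
  t   CF        PV=CF/(1+0.0185)^t    t·PV
  1       350.00       343.6426       343.6426
  2       350.00       337.4007       674.8014
  3       350.00       331.2722       993.8165
  4       350.00       325.2549     1,301.0198
  5       350.00       319.3470     1,596.7351
  6       350.00       313.5464     1,881.2785
  7    10,350.00     9,103.5989    63,725.1926
  Σ                 11,074.0628    70,516.4865
Price P = Σ PV = 11,074.0628.
Macaulay duration = Σ(t·PV) / P = 70,516.4865 / 11,074.0628 = 6.36772 years.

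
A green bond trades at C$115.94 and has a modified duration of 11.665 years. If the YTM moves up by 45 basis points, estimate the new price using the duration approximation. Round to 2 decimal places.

Duration approximation: ΔP/P ≈ -D_mod · Δy = -11.665 × (+0.0045) = -0.0524925.
New price ≈ 115.94 × (1 - 0.0524925) = 109.85401955.

C$109.85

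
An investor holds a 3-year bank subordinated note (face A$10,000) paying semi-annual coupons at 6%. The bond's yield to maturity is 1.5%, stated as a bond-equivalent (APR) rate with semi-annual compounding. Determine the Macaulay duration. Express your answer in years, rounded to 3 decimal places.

2.805 years

Periodic yield y = 0.0075. Discount each cash flow and weight by its period:
  t   CF        PV=CF/(1+0.0075)^t    t·PV
  1       300.00       297.7667       297.7667
  2       300.00       295.5501       591.1002
  3       300.00       293.3500       880.0500
  4       300.00       291.1663     1,164.6650
  5       300.00       288.9988     1,444.9938
  6    10,300.00     9,848.4276    59,090.5655
  Σ                 11,315.2595    63,469.1413
Price P = Σ PV = 11,315.2595.
Macaulay duration = Σ(t·PV) / P = 63,469.1413 / 11,315.2595 = 5.60916 half-year periods.
In years: 5.60916 / 2 = 2.80458 years.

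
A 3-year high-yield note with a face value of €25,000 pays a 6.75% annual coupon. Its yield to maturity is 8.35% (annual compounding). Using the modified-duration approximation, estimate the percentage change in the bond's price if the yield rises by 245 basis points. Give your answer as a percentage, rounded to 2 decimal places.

-6.35%

Periodic yield y = 0.0835. Modified duration first:
  t   CF        PV=CF/(1+0.0835)^t    t·PV
  1     1,687.50     1,557.4527     1,557.4527
  2     1,687.50     1,437.4275     2,874.8550
  3    26,687.50    20,980.7566    62,942.2698
  Σ                 23,975.6368    67,374.5775
P = 23,975.6368; D_Mac = 2.81013 yrs; D_mod = 2.81013/(1+0.0835) = 2.59356 yrs.
ΔP/P ≈ -D_mod · Δy = -2.59356 × (+0.0245) = -0.063542 = -6.3542%.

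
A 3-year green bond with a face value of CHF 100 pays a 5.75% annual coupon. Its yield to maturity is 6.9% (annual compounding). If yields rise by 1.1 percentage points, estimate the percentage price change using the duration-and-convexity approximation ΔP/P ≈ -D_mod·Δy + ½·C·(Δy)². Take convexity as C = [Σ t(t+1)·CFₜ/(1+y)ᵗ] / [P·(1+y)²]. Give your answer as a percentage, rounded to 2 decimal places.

With y = 0.069:
  t   CF        PV=CF/(1+0.069)^t    t·PV        t(t+1)·PV
  1         5.75         5.3789         5.3789          10.7577
  2         5.75         5.0317        10.0633          30.1900
  3       105.75        86.5660       259.6979       1,038.7918
  Σ                     96.9765       275.1402       1,079.7395
P = 96.9765; D_Mac = 2.83718 yrs; D_mod = 2.65405 yrs; C = 9.74310.
Duration effect: -2.65405 × (+0.011) = -0.029195
Convexity effect: 0.5 × 9.74310 × (0.011)² = +0.0005895
ΔP/P ≈ -0.029195 + 0.0005895 = -0.028605 = -2.8605%.

-2.86%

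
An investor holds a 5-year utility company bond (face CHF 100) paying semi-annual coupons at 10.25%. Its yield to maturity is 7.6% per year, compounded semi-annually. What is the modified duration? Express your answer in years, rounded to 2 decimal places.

3.94 years

Periodic yield y = 0.038. First find Macaulay duration:
  t   CF        PV=CF/(1+0.038)^t    t·PV
  1        5.125         4.9374         4.9374
  2        5.125         4.7566         9.5133
  3        5.125         4.5825        13.7475
  4        5.125         4.4147        17.6589
  5        5.125         4.2531        21.2656
  6        5.125         4.0974        24.5845
  7        5.125         3.9474        27.6319
  8        5.125         3.8029        30.4232
  9        5.125         3.6637        32.9731
  10     105.125        72.3990       723.9898
  Σ                    110.8547       906.7252
P = 110.8547; Macaulay duration = 906.7252 / 110.8547 = 8.17940 half-year periods = 4.08970 years.
Modified duration = D_Mac / (1 + y) = 4.08970 / 1.038 = 3.93998 years.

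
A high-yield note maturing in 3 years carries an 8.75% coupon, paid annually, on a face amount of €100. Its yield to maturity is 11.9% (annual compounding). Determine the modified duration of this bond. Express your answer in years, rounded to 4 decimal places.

Periodic yield y = 0.119. First find Macaulay duration:
  t   CF        PV=CF/(1+0.119)^t    t·PV
  1         8.75         7.8195         7.8195
  2         8.75         6.9879        13.9758
  3       108.75        77.6138       232.8414
  Σ                     92.4212       254.6368
P = 92.4212; Macaulay duration = 254.6368 / 92.4212 = 2.75518 years.
Modified duration = D_Mac / (1 + y) = 2.75518 / 1.119 = 2.46218 years.

2.4622 years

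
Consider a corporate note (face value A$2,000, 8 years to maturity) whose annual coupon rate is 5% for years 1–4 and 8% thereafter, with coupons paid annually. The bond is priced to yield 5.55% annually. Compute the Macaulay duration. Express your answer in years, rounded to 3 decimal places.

6.735 years

Periodic yield y = 0.0555. Discount each cash flow and weight by its year:
  t   CF        PV=CF/(1+0.0555)^t    t·PV
  1       100.00        94.7418        94.7418
  2       100.00        89.7601       179.5203
  3       100.00        85.0404       255.1212
  4       100.00        80.5688       322.2753
  5       160.00       122.1318       610.6591
  6       160.00       115.7099       694.2595
  7       160.00       109.6257       767.3798
  8     2,160.00     1,402.1286    11,217.0289
  Σ                  2,099.7072    14,140.9858
Price P = Σ PV = 2,099.7072.
Macaulay duration = Σ(t·PV) / P = 14,140.9858 / 2,099.7072 = 6.73474 years.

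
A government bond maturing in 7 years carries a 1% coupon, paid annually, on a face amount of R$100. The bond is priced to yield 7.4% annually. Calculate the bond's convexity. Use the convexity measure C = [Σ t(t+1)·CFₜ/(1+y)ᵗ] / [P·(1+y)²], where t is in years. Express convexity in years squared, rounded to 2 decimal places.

With y = 0.074:
  t   CF        PV=CF/(1+0.074)^t    t·PV        t(t+1)·PV
  1         1.00         0.9311         0.9311           1.8622
  2         1.00         0.8669         1.7339           5.2017
  3         1.00         0.8072         2.4216           9.6865
  4         1.00         0.7516         3.0064          15.0319
  5         1.00         0.6998         3.4990          20.9942
  6         1.00         0.6516         3.9095          27.3668
  7       101.00        61.2761       428.9330       3,431.4639
  Σ                     65.9844       444.4346       3,511.6071
P = 65.9844.
Convexity = Σ t(t+1)·PV / [P·(1+y)²] = 3,511.6071 / (65.9844 × 1.153476) = 46.13773.

46.14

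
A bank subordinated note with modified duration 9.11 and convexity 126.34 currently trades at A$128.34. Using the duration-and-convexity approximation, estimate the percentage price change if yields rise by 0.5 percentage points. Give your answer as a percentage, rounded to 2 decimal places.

Duration effect: -D_mod·Δy = -9.11 × (+0.005) = -0.045550
Convexity effect: ½·C·(Δy)² = 0.5 × 126.34 × (0.005)² = +0.00157925
ΔP/P ≈ -0.045550 + 0.00157925 = -0.04397075
= -4.397075%.

-4.40%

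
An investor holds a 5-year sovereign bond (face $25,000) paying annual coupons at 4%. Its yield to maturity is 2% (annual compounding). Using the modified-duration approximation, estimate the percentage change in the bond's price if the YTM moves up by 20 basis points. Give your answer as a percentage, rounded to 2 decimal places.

Periodic yield y = 0.02. Modified duration first:
  t   CF        PV=CF/(1+0.02)^t    t·PV
  1     1,000.00       980.3922       980.3922
  2     1,000.00       961.1688     1,922.3376
  3     1,000.00       942.3223     2,826.9670
  4     1,000.00       923.8454     3,695.3817
  5    26,000.00    23,549.0011   117,745.0053
  Σ                 27,356.7298   127,170.0837
P = 27,356.7298; D_Mac = 4.64859 yrs; D_mod = 4.64859/(1+0.02) = 4.55744 yrs.
ΔP/P ≈ -D_mod · Δy = -4.55744 × (+0.002) = -0.009115 = -0.9115%.

-0.91%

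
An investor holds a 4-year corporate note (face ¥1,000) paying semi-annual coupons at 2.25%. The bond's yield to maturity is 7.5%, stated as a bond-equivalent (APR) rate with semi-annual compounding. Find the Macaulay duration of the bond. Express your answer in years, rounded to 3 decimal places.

3.828 years

Periodic yield y = 0.0375. Discount each cash flow and weight by its period:
  t   CF        PV=CF/(1+0.0375)^t    t·PV
  1        11.25        10.8434        10.8434
  2        11.25        10.4514        20.9029
  3        11.25        10.0737        30.2210
  4        11.25         9.7096        38.8383
  5        11.25         9.3586        46.7931
  6        11.25         9.0204        54.1222
  7        11.25         8.6943        60.8603
  8     1,011.25       753.2752     6,026.2019
  Σ                    821.4266     6,288.7830
Price P = Σ PV = 821.4266.
Macaulay duration = Σ(t·PV) / P = 6,288.7830 / 821.4266 = 7.65593 half-year periods.
In years: 7.65593 / 2 = 3.82796 years.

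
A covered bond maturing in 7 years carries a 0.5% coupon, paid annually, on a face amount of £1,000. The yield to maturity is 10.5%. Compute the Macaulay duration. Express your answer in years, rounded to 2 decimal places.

Periodic yield y = 0.105. Discount each cash flow and weight by its year:
  t   CF        PV=CF/(1+0.105)^t    t·PV
  1         5.00         4.5249         4.5249
  2         5.00         4.0949         8.1898
  3         5.00         3.7058        11.1174
  4         5.00         3.3537        13.4147
  5         5.00         3.0350        15.1750
  6         5.00         2.7466        16.4796
  7     1,005.00       499.6088     3,497.2619
  Σ                    521.0697     3,566.1634
Price P = Σ PV = 521.0697.
Macaulay duration = Σ(t·PV) / P = 3,566.1634 / 521.0697 = 6.84393 years.

6.84 years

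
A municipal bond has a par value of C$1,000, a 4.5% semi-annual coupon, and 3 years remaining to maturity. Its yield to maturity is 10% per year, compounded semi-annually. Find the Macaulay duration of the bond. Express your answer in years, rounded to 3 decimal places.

Periodic yield y = 0.05. Discount each cash flow and weight by its period:
  t   CF        PV=CF/(1+0.05)^t    t·PV
  1        22.50        21.4286        21.4286
  2        22.50        20.4082        40.8163
  3        22.50        19.4363        58.3090
  4        22.50        18.5108        74.0432
  5        22.50        17.6293        88.1467
  6     1,022.50       763.0052     4,578.0315
  Σ                    860.4185     4,860.7753
Price P = Σ PV = 860.4185.
Macaulay duration = Σ(t·PV) / P = 4,860.7753 / 860.4185 = 5.64932 half-year periods.
In years: 5.64932 / 2 = 2.82466 years.

2.825 years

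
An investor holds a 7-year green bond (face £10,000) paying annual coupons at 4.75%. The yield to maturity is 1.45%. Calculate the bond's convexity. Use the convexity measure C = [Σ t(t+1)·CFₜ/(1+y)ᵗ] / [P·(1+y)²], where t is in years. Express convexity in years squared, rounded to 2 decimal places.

With y = 0.0145:
  t   CF        PV=CF/(1+0.0145)^t    t·PV        t(t+1)·PV
  1       475.00       468.2109       468.2109         936.4219
  2       475.00       461.5189       923.0378       2,769.1135
  3       475.00       454.9225     1,364.7676       5,459.0705
  4       475.00       448.4204     1,793.6818       8,968.4089
  5       475.00       442.0113     2,210.0564      13,260.3384
  6       475.00       435.6937     2,614.1623      18,299.1363
  7    10,475.00     9,470.8656    66,296.0590     530,368.4717
  Σ                 12,181.6434    75,669.9759     580,060.9611
P = 12,181.6434.
Convexity = Σ t(t+1)·PV / [P·(1+y)²] = 580,060.9611 / (12,181.6434 × 1.029210) = 46.26618.

46.27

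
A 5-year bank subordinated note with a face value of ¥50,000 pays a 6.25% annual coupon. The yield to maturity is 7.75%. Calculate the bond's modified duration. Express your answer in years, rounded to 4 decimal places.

4.1073 years

Periodic yield y = 0.0775. First find Macaulay duration:
  t   CF        PV=CF/(1+0.0775)^t    t·PV
  1     3,125.00     2,900.2320     2,900.2320
  2     3,125.00     2,691.6306     5,383.2613
  3     3,125.00     2,498.0331     7,494.0992
  4     3,125.00     2,318.3602     9,273.4407
  5    53,125.00    36,577.3762   182,886.8809
  Σ                 46,985.6321   207,937.9141
P = 46,985.6321; Macaulay duration = 207,937.9141 / 46,985.6321 = 4.42556 years.
Modified duration = D_Mac / (1 + y) = 4.42556 / 1.0775 = 4.10725 years.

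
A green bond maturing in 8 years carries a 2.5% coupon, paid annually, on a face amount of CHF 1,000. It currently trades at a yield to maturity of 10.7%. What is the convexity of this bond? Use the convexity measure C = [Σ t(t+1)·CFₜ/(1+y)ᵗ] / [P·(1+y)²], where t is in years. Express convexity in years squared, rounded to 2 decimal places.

With y = 0.107:
  t   CF        PV=CF/(1+0.107)^t    t·PV        t(t+1)·PV
  1        25.00        22.5836        22.5836          45.1671
  2        25.00        20.4007        40.8014         122.4041
  3        25.00        18.4288        55.2864         221.1456
  4        25.00        16.6475        66.5901         332.9504
  5        25.00        15.0384        75.1920         451.1523
  6        25.00        13.5848        81.5090         570.5630
  7        25.00        12.2718        85.9023         687.2183
  8     1,025.00       454.5094     3,636.0754      32,724.6790
  Σ                    573.4650     4,063.9402      35,155.2797
P = 573.4650.
Convexity = Σ t(t+1)·PV / [P·(1+y)²] = 35,155.2797 / (573.4650 × 1.225449) = 50.02515.

50.03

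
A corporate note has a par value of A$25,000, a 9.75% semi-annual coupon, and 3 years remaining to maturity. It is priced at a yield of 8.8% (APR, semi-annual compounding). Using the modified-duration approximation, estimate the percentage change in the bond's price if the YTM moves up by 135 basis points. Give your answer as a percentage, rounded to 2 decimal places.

-3.46%

Periodic yield y = 0.044. Modified duration first:
  t   CF        PV=CF/(1+0.044)^t    t·PV
  1     1,218.75     1,167.3851     1,167.3851
  2     1,218.75     1,118.1849     2,236.3698
  3     1,218.75     1,071.0584     3,213.1751
  4     1,218.75     1,025.9180     4,103.6719
  5     1,218.75       982.6800     4,913.4002
  6    26,218.75    20,249.2522   121,495.5135
  Σ                 25,614.4786   137,129.5155
P = 25,614.4786; D_Mac = 5.35359 half-year periods = 2.67680 yrs; D_mod = 2.67680/(1+0.044) = 2.56398 yrs.
ΔP/P ≈ -D_mod · Δy = -2.56398 × (+0.0135) = -0.034614 = -3.4614%.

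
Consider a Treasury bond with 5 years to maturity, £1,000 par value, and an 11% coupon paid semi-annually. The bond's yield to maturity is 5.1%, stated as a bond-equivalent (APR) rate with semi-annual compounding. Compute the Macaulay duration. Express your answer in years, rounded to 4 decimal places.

Periodic yield y = 0.0255. Discount each cash flow and weight by its period:
  t   CF        PV=CF/(1+0.0255)^t    t·PV
  1        55.00        53.6324        53.6324
  2        55.00        52.2988       104.5975
  3        55.00        50.9983       152.9949
  4        55.00        49.7302       198.9207
  5        55.00        48.4936       242.4680
  6        55.00        47.2878       283.7265
  7        55.00        46.1119       322.7833
  8        55.00        44.9653       359.7223
  9        55.00        43.8472       394.6247
  10    1,055.00       820.1548     8,201.5477
  Σ                  1,257.5201    10,315.0179
Price P = Σ PV = 1,257.5201.
Macaulay duration = Σ(t·PV) / P = 10,315.0179 / 1,257.5201 = 8.20267 half-year periods.
In years: 8.20267 / 2 = 4.10133 years.

4.1013 years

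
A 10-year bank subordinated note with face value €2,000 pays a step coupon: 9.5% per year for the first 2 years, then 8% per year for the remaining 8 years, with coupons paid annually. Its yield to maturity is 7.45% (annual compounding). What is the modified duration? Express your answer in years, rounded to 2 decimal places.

Periodic yield y = 0.0745. First find Macaulay duration:
  t   CF        PV=CF/(1+0.0745)^t    t·PV
  1       190.00       176.8264       176.8264
  2       190.00       164.5662       329.1325
  3       160.00       128.9736       386.9207
  4       160.00       120.0312       480.1250
  5       160.00       111.7089       558.5446
  6       160.00       103.9636       623.7818
  7       160.00        96.7554       677.2875
  8       160.00        90.0469       720.3750
  9       160.00        83.8035       754.2316
  10    2,160.00     1,052.9059    10,529.0588
  Σ                  2,129.5817    15,236.2840
P = 2,129.5817; Macaulay duration = 15,236.2840 / 2,129.5817 = 7.15459 years.
Modified duration = D_Mac / (1 + y) = 7.15459 / 1.0745 = 6.65853 years.

6.66 years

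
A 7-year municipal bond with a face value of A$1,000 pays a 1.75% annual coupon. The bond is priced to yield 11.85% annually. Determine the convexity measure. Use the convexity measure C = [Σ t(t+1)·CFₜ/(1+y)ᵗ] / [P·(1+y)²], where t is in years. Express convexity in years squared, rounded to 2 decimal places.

40.47

With y = 0.1185:
  t   CF        PV=CF/(1+0.1185)^t    t·PV        t(t+1)·PV
  1        17.50        15.6460        15.6460          31.2919
  2        17.50        13.9883        27.9767          83.9300
  3        17.50        12.5063        37.5190         150.0760
  4        17.50        11.1813        44.7254         223.6269
  5        17.50         9.9967        49.9837         299.9020
  6        17.50         8.9376        53.6257         375.3802
  7     1,017.50       464.6035     3,252.2247      26,017.7973
  Σ                    536.8599     3,481.7011      27,182.0044
P = 536.8599.
Convexity = Σ t(t+1)·PV / [P·(1+y)²] = 27,182.0044 / (536.8599 × 1.251042) = 40.47143.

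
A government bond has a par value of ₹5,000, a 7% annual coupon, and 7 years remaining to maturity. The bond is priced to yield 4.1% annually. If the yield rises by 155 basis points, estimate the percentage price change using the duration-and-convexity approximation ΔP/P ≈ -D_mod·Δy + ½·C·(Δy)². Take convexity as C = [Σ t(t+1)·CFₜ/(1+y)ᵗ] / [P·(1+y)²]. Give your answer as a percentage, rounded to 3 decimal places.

-8.255%

With y = 0.041:
  t   CF        PV=CF/(1+0.041)^t    t·PV        t(t+1)·PV
  1       350.00       336.2152       336.2152         672.4304
  2       350.00       322.9733       645.9465       1,937.8396
  3       350.00       310.2529       930.7587       3,723.0349
  4       350.00       298.0335     1,192.1341       5,960.6706
  5       350.00       286.2954     1,431.4771       8,588.8625
  6       350.00       275.0196     1,650.1177      11,550.8238
  7     5,350.00     4,038.3009    28,268.1063     226,144.8502
  Σ                  5,867.0908    34,454.7556     258,578.5120
P = 5,867.0908; D_Mac = 5.87255 yrs; D_mod = 5.64125 yrs; C = 40.66944.
Duration effect: -5.64125 × (+0.0155) = -0.087439
Convexity effect: 0.5 × 40.66944 × (0.0155)² = +0.0048854
ΔP/P ≈ -0.087439 + 0.0048854 = -0.082554 = -8.2554%.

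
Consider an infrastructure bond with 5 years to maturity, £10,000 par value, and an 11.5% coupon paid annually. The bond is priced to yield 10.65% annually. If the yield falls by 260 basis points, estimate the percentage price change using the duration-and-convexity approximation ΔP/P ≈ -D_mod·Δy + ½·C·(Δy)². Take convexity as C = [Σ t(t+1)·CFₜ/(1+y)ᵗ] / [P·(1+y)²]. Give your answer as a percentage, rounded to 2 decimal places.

+10.23%

With y = 0.1065:
  t   CF        PV=CF/(1+0.1065)^t    t·PV        t(t+1)·PV
  1     1,150.00     1,039.3131     1,039.3131       2,078.6263
  2     1,150.00       939.2798     1,878.5597       5,635.6791
  3     1,150.00       848.8747     2,546.6241      10,186.4963
  4     1,150.00       767.1710     3,068.6839      15,343.4196
  5    11,150.00     6,722.2982    33,611.4912     201,668.9471
  Σ                 10,316.9369    42,144.6720     234,913.1684
P = 10,316.9369; D_Mac = 4.08500 yrs; D_mod = 3.69182 yrs; C = 18.59747.
Duration effect: -3.69182 × (-0.026) = +0.095987
Convexity effect: 0.5 × 18.59747 × (-0.026)² = +0.0062859
ΔP/P ≈ +0.095987 + 0.0062859 = +0.102273 = +10.2273%.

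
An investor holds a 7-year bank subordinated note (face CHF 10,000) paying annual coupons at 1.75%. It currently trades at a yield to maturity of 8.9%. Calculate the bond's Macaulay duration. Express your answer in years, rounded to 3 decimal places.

Periodic yield y = 0.089. Discount each cash flow and weight by its year:
  t   CF        PV=CF/(1+0.089)^t    t·PV
  1       175.00       160.6979       160.6979
  2       175.00       147.5646       295.1293
  3       175.00       135.5047       406.5141
  4       175.00       124.4304       497.7216
  5       175.00       114.2612       571.3058
  6       175.00       104.9230       629.5381
  7    10,175.00     5,601.9504    39,213.6528
  Σ                  6,389.3322    41,774.5597
Price P = Σ PV = 6,389.3322.
Macaulay duration = Σ(t·PV) / P = 41,774.5597 / 6,389.3322 = 6.53817 years.

6.538 years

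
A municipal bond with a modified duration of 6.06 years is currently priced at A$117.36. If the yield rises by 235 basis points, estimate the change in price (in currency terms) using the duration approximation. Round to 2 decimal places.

Duration approximation: ΔP/P ≈ -D_mod · Δy = -6.06 × (+0.0235) = -0.142410.
ΔP ≈ 117.36 × (-0.142410) = -16.7132376.

-A$16.71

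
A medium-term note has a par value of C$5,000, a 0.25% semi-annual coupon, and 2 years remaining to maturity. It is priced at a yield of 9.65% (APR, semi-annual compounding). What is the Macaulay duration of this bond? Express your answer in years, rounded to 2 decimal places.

Periodic yield y = 0.04825. Discount each cash flow and weight by its period:
  t   CF        PV=CF/(1+0.04825)^t    t·PV
  1         6.25         5.9623         5.9623
  2         6.25         5.6879        11.3758
  3         6.25         5.4261        16.2782
  4     5,006.25     4,146.2267    16,584.9070
  Σ                  4,163.3030    16,618.5233
Price P = Σ PV = 4,163.3030.
Macaulay duration = Σ(t·PV) / P = 16,618.5233 / 4,163.3030 = 3.99167 half-year periods.
In years: 3.99167 / 2 = 1.99583 years.

2.00 years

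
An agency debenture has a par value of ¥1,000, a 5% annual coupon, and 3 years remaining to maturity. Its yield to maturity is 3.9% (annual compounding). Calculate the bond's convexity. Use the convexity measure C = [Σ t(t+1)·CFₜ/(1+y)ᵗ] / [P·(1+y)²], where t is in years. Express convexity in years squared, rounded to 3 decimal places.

10.434

With y = 0.039:
  t   CF        PV=CF/(1+0.039)^t    t·PV        t(t+1)·PV
  1        50.00        48.1232        48.1232          96.2464
  2        50.00        46.3168        92.6337         277.9010
  3     1,050.00       936.1440     2,808.4320      11,233.7280
  Σ                  1,030.5840     2,949.1889      11,607.8754
P = 1,030.5840.
Convexity = Σ t(t+1)·PV / [P·(1+y)²] = 11,607.8754 / (1,030.5840 × 1.079521) = 10.43370.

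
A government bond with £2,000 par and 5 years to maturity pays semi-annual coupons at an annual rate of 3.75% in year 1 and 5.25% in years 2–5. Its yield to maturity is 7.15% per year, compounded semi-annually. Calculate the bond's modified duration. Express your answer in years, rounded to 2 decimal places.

Periodic yield y = 0.03575. First find Macaulay duration:
  t   CF        PV=CF/(1+0.03575)^t    t·PV
  1        37.50        36.2056        36.2056
  2        37.50        34.9560        69.9119
  3        52.50        47.2492       141.7476
  4        52.50        45.6183       182.4734
  5        52.50        44.0438       220.2189
  6        52.50        42.5236       255.1414
  7        52.50        41.0558       287.3907
  8        52.50        39.6387       317.1099
  9        52.50        38.2706       344.4350
  10    2,052.50     1,444.5539    14,445.5388
  Σ                  1,814.1155    16,300.1733
P = 1,814.1155; Macaulay duration = 16,300.1733 / 1,814.1155 = 8.98519 half-year periods = 4.49260 years.
Modified duration = D_Mac / (1 + y) = 4.49260 / 1.03575 = 4.33753 years.

4.34 years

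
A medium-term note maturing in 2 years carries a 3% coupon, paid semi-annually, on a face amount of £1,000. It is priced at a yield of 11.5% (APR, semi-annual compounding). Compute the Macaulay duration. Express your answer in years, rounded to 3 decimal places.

Periodic yield y = 0.0575. Discount each cash flow and weight by its period:
  t   CF        PV=CF/(1+0.0575)^t    t·PV
  1        15.00        14.1844        14.1844
  2        15.00        13.4131        26.8263
  3        15.00        12.6838        38.0515
  4     1,015.00       811.6047     3,246.4187
  Σ                    851.8860     3,325.4808
Price P = Σ PV = 851.8860.
Macaulay duration = Σ(t·PV) / P = 3,325.4808 / 851.8860 = 3.90367 half-year periods.
In years: 3.90367 / 2 = 1.95183 years.

1.952 years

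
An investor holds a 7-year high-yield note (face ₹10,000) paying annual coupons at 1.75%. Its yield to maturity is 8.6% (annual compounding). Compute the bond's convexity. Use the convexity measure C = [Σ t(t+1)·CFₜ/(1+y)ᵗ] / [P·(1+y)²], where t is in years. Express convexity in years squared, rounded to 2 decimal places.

43.42

With y = 0.086:
  t   CF        PV=CF/(1+0.086)^t    t·PV        t(t+1)·PV
  1       175.00       161.1418       161.1418         322.2836
  2       175.00       148.3810       296.7621         890.2862
  3       175.00       136.6308       409.8924       1,639.5695
  4       175.00       125.8110       503.2442       2,516.2208
  5       175.00       115.8481       579.2405       3,475.4431
  6       175.00       106.6741       640.0448       4,480.3133
  7    10,175.00     5,711.1773    39,978.2409     319,825.9276
  Σ                  6,505.6642    42,568.5666     333,150.0440
P = 6,505.6642.
Convexity = Σ t(t+1)·PV / [P·(1+y)²] = 333,150.0440 / (6,505.6642 × 1.179396) = 43.41988.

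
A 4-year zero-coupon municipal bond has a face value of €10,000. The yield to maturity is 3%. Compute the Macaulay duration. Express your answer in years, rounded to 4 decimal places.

4.0000 years

A zero-coupon bond has a single cash flow at maturity, so its Macaulay duration equals its maturity: 4 years.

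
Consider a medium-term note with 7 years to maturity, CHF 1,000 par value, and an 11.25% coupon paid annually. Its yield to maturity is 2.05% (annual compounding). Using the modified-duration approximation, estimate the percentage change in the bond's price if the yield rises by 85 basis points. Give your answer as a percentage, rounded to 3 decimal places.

-4.661%

Periodic yield y = 0.0205. Modified duration first:
  t   CF        PV=CF/(1+0.0205)^t    t·PV
  1       112.50       110.2401       110.2401
  2       112.50       108.0256       216.0511
  3       112.50       105.8555       317.5665
  4       112.50       103.7291       414.9163
  5       112.50       101.6453       508.2267
  6       112.50        99.6035       597.6208
  7     1,112.50       965.1814     6,756.2700
  Σ                  1,594.2805     8,920.8915
P = 1,594.2805; D_Mac = 5.59556 yrs; D_mod = 5.59556/(1+0.0205) = 5.48316 yrs.
ΔP/P ≈ -D_mod · Δy = -5.48316 × (+0.0085) = -0.046607 = -4.6607%.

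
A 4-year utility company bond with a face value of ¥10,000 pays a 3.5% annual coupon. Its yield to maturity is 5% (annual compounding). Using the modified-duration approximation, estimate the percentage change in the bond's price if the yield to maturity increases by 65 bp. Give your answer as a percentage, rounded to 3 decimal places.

-2.350%

Periodic yield y = 0.05. Modified duration first:
  t   CF        PV=CF/(1+0.05)^t    t·PV
  1       350.00       333.3333       333.3333
  2       350.00       317.4603       634.9206
  3       350.00       302.3432       907.0295
  4    10,350.00     8,514.9706    34,059.8825
  Σ                  9,468.1074    35,935.1659
P = 9,468.1074; D_Mac = 3.79539 yrs; D_mod = 3.79539/(1+0.05) = 3.61466 yrs.
ΔP/P ≈ -D_mod · Δy = -3.61466 × (+0.0065) = -0.023495 = -2.3495%.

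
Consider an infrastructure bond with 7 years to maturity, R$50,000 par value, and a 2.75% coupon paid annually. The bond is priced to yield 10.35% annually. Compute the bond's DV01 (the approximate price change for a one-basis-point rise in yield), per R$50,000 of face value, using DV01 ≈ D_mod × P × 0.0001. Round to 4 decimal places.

Periodic yield y = 0.1035.
  t   CF        PV=CF/(1+0.1035)^t    t·PV
  1     1,375.00     1,246.0353     1,246.0353
  2     1,375.00     1,129.1666     2,258.3332
  3     1,375.00     1,023.2593     3,069.7778
  4     1,375.00       927.2852     3,709.1410
  5     1,375.00       840.3129     4,201.5643
  6     1,375.00       761.4978     4,568.9870
  7    51,375.00    25,783.7138   180,485.9968
  Σ                 31,711.2710   199,539.8355
P = 31,711.2710; D_Mac = 6.29239 yrs; D_mod = 5.70222 yrs.
DV01 ≈ 5.70222 × 31,711.2710 × 0.0001 = 18.082450.

R$18.0824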